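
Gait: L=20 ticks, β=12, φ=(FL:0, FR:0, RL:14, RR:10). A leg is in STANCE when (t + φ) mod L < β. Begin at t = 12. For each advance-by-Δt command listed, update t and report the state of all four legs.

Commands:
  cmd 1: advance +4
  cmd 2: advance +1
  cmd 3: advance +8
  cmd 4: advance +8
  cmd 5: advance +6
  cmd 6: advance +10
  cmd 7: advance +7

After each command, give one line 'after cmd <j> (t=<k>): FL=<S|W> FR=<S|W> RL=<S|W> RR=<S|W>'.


start t=12: FL=W FR=W RL=S RR=S
cmd 1: advance +4 → t=16, phase=(16,16,10,6) → FL=W FR=W RL=S RR=S
cmd 2: advance +1 → t=17, phase=(17,17,11,7) → FL=W FR=W RL=S RR=S
cmd 3: advance +8 → t=25, phase=(5,5,19,15) → FL=S FR=S RL=W RR=W
cmd 4: advance +8 → t=33, phase=(13,13,7,3) → FL=W FR=W RL=S RR=S
cmd 5: advance +6 → t=39, phase=(19,19,13,9) → FL=W FR=W RL=W RR=S
cmd 6: advance +10 → t=49, phase=(9,9,3,19) → FL=S FR=S RL=S RR=W
cmd 7: advance +7 → t=56, phase=(16,16,10,6) → FL=W FR=W RL=S RR=S

after cmd 1 (t=16): FL=W FR=W RL=S RR=S
after cmd 2 (t=17): FL=W FR=W RL=S RR=S
after cmd 3 (t=25): FL=S FR=S RL=W RR=W
after cmd 4 (t=33): FL=W FR=W RL=S RR=S
after cmd 5 (t=39): FL=W FR=W RL=W RR=S
after cmd 6 (t=49): FL=S FR=S RL=S RR=W
after cmd 7 (t=56): FL=W FR=W RL=S RR=S


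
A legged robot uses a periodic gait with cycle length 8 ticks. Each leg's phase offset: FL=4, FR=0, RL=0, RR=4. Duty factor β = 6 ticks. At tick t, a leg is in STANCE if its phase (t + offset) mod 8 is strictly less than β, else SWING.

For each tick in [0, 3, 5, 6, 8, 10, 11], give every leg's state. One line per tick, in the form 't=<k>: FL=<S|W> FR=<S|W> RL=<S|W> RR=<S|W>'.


t=0: FL=S FR=S RL=S RR=S
t=3: FL=W FR=S RL=S RR=W
t=5: FL=S FR=S RL=S RR=S
t=6: FL=S FR=W RL=W RR=S
t=8: FL=S FR=S RL=S RR=S
t=10: FL=W FR=S RL=S RR=W
t=11: FL=W FR=S RL=S RR=W

t=0: phase=(4,0,0,4) vs β=6 → FL=S FR=S RL=S RR=S
t=3: phase=(7,3,3,7) vs β=6 → FL=W FR=S RL=S RR=W
t=5: phase=(1,5,5,1) vs β=6 → FL=S FR=S RL=S RR=S
t=6: phase=(2,6,6,2) vs β=6 → FL=S FR=W RL=W RR=S
t=8: phase=(4,0,0,4) vs β=6 → FL=S FR=S RL=S RR=S
t=10: phase=(6,2,2,6) vs β=6 → FL=W FR=S RL=S RR=W
t=11: phase=(7,3,3,7) vs β=6 → FL=W FR=S RL=S RR=W


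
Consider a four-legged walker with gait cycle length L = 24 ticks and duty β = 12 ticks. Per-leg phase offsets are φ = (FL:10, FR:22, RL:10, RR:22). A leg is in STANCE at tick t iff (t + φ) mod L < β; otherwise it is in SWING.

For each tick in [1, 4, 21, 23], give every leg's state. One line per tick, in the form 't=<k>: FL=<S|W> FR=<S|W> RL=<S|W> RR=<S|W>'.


t=1: FL=S FR=W RL=S RR=W
t=4: FL=W FR=S RL=W RR=S
t=21: FL=S FR=W RL=S RR=W
t=23: FL=S FR=W RL=S RR=W

t=1: phase=(11,23,11,23) vs β=12 → FL=S FR=W RL=S RR=W
t=4: phase=(14,2,14,2) vs β=12 → FL=W FR=S RL=W RR=S
t=21: phase=(7,19,7,19) vs β=12 → FL=S FR=W RL=S RR=W
t=23: phase=(9,21,9,21) vs β=12 → FL=S FR=W RL=S RR=W


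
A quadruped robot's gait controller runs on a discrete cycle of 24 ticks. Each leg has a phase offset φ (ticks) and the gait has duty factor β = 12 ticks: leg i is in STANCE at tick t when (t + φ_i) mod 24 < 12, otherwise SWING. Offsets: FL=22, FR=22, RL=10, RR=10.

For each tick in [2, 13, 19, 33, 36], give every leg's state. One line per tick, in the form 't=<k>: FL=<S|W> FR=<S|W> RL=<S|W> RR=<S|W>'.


t=2: phase=(0,0,12,12) vs β=12 → FL=S FR=S RL=W RR=W
t=13: phase=(11,11,23,23) vs β=12 → FL=S FR=S RL=W RR=W
t=19: phase=(17,17,5,5) vs β=12 → FL=W FR=W RL=S RR=S
t=33: phase=(7,7,19,19) vs β=12 → FL=S FR=S RL=W RR=W
t=36: phase=(10,10,22,22) vs β=12 → FL=S FR=S RL=W RR=W

t=2: FL=S FR=S RL=W RR=W
t=13: FL=S FR=S RL=W RR=W
t=19: FL=W FR=W RL=S RR=S
t=33: FL=S FR=S RL=W RR=W
t=36: FL=S FR=S RL=W RR=W


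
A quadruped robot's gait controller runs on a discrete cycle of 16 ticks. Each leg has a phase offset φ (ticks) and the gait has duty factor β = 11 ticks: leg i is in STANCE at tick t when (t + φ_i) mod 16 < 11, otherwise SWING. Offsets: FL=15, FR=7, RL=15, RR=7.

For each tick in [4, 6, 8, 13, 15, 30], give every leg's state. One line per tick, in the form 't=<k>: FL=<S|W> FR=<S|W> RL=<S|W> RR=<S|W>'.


t=4: FL=S FR=W RL=S RR=W
t=6: FL=S FR=W RL=S RR=W
t=8: FL=S FR=W RL=S RR=W
t=13: FL=W FR=S RL=W RR=S
t=15: FL=W FR=S RL=W RR=S
t=30: FL=W FR=S RL=W RR=S

t=4: phase=(3,11,3,11) vs β=11 → FL=S FR=W RL=S RR=W
t=6: phase=(5,13,5,13) vs β=11 → FL=S FR=W RL=S RR=W
t=8: phase=(7,15,7,15) vs β=11 → FL=S FR=W RL=S RR=W
t=13: phase=(12,4,12,4) vs β=11 → FL=W FR=S RL=W RR=S
t=15: phase=(14,6,14,6) vs β=11 → FL=W FR=S RL=W RR=S
t=30: phase=(13,5,13,5) vs β=11 → FL=W FR=S RL=W RR=S


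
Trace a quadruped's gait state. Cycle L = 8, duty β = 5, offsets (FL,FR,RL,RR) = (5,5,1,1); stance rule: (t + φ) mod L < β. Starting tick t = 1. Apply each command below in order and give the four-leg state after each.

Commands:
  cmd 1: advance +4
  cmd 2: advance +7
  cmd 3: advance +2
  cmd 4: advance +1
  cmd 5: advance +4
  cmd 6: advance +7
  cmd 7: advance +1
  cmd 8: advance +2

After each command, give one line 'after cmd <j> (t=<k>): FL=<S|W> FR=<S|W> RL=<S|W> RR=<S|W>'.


after cmd 1 (t=5): FL=S FR=S RL=W RR=W
after cmd 2 (t=12): FL=S FR=S RL=W RR=W
after cmd 3 (t=14): FL=S FR=S RL=W RR=W
after cmd 4 (t=15): FL=S FR=S RL=S RR=S
after cmd 5 (t=19): FL=S FR=S RL=S RR=S
after cmd 6 (t=26): FL=W FR=W RL=S RR=S
after cmd 7 (t=27): FL=S FR=S RL=S RR=S
after cmd 8 (t=29): FL=S FR=S RL=W RR=W

start t=1: FL=W FR=W RL=S RR=S
cmd 1: advance +4 → t=5, phase=(2,2,6,6) → FL=S FR=S RL=W RR=W
cmd 2: advance +7 → t=12, phase=(1,1,5,5) → FL=S FR=S RL=W RR=W
cmd 3: advance +2 → t=14, phase=(3,3,7,7) → FL=S FR=S RL=W RR=W
cmd 4: advance +1 → t=15, phase=(4,4,0,0) → FL=S FR=S RL=S RR=S
cmd 5: advance +4 → t=19, phase=(0,0,4,4) → FL=S FR=S RL=S RR=S
cmd 6: advance +7 → t=26, phase=(7,7,3,3) → FL=W FR=W RL=S RR=S
cmd 7: advance +1 → t=27, phase=(0,0,4,4) → FL=S FR=S RL=S RR=S
cmd 8: advance +2 → t=29, phase=(2,2,6,6) → FL=S FR=S RL=W RR=W


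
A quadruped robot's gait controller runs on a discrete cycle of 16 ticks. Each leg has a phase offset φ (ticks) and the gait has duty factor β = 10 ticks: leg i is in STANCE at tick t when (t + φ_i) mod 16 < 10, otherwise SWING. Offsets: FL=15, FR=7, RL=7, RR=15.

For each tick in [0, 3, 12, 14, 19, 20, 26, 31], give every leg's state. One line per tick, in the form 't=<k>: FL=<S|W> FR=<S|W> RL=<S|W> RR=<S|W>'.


t=0: FL=W FR=S RL=S RR=W
t=3: FL=S FR=W RL=W RR=S
t=12: FL=W FR=S RL=S RR=W
t=14: FL=W FR=S RL=S RR=W
t=19: FL=S FR=W RL=W RR=S
t=20: FL=S FR=W RL=W RR=S
t=26: FL=S FR=S RL=S RR=S
t=31: FL=W FR=S RL=S RR=W

t=0: phase=(15,7,7,15) vs β=10 → FL=W FR=S RL=S RR=W
t=3: phase=(2,10,10,2) vs β=10 → FL=S FR=W RL=W RR=S
t=12: phase=(11,3,3,11) vs β=10 → FL=W FR=S RL=S RR=W
t=14: phase=(13,5,5,13) vs β=10 → FL=W FR=S RL=S RR=W
t=19: phase=(2,10,10,2) vs β=10 → FL=S FR=W RL=W RR=S
t=20: phase=(3,11,11,3) vs β=10 → FL=S FR=W RL=W RR=S
t=26: phase=(9,1,1,9) vs β=10 → FL=S FR=S RL=S RR=S
t=31: phase=(14,6,6,14) vs β=10 → FL=W FR=S RL=S RR=W


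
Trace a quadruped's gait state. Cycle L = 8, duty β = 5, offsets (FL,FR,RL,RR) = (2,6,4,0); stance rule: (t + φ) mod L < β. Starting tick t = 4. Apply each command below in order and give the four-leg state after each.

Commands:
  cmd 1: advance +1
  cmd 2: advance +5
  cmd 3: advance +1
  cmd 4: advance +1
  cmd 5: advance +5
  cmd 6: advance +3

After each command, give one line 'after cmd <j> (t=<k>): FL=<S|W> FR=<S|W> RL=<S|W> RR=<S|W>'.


after cmd 1 (t=5): FL=W FR=S RL=S RR=W
after cmd 2 (t=10): FL=S FR=S RL=W RR=S
after cmd 3 (t=11): FL=W FR=S RL=W RR=S
after cmd 4 (t=12): FL=W FR=S RL=S RR=S
after cmd 5 (t=17): FL=S FR=W RL=W RR=S
after cmd 6 (t=20): FL=W FR=S RL=S RR=S

start t=4: FL=W FR=S RL=S RR=S
cmd 1: advance +1 → t=5, phase=(7,3,1,5) → FL=W FR=S RL=S RR=W
cmd 2: advance +5 → t=10, phase=(4,0,6,2) → FL=S FR=S RL=W RR=S
cmd 3: advance +1 → t=11, phase=(5,1,7,3) → FL=W FR=S RL=W RR=S
cmd 4: advance +1 → t=12, phase=(6,2,0,4) → FL=W FR=S RL=S RR=S
cmd 5: advance +5 → t=17, phase=(3,7,5,1) → FL=S FR=W RL=W RR=S
cmd 6: advance +3 → t=20, phase=(6,2,0,4) → FL=W FR=S RL=S RR=S


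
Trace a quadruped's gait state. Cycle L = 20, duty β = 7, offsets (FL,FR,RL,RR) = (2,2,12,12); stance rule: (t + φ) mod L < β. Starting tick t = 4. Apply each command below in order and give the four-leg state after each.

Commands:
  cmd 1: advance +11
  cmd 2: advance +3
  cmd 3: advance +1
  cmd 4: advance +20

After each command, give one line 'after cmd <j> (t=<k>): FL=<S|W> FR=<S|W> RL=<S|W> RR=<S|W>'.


after cmd 1 (t=15): FL=W FR=W RL=W RR=W
after cmd 2 (t=18): FL=S FR=S RL=W RR=W
after cmd 3 (t=19): FL=S FR=S RL=W RR=W
after cmd 4 (t=39): FL=S FR=S RL=W RR=W

start t=4: FL=S FR=S RL=W RR=W
cmd 1: advance +11 → t=15, phase=(17,17,7,7) → FL=W FR=W RL=W RR=W
cmd 2: advance +3 → t=18, phase=(0,0,10,10) → FL=S FR=S RL=W RR=W
cmd 3: advance +1 → t=19, phase=(1,1,11,11) → FL=S FR=S RL=W RR=W
cmd 4: advance +20 → t=39, phase=(1,1,11,11) → FL=S FR=S RL=W RR=W


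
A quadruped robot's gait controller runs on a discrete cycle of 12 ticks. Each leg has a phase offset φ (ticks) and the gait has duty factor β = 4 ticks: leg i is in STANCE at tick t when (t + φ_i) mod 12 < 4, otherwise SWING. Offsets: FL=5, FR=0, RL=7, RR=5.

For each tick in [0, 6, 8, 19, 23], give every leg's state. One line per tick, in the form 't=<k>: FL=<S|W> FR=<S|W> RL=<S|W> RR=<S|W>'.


t=0: phase=(5,0,7,5) vs β=4 → FL=W FR=S RL=W RR=W
t=6: phase=(11,6,1,11) vs β=4 → FL=W FR=W RL=S RR=W
t=8: phase=(1,8,3,1) vs β=4 → FL=S FR=W RL=S RR=S
t=19: phase=(0,7,2,0) vs β=4 → FL=S FR=W RL=S RR=S
t=23: phase=(4,11,6,4) vs β=4 → FL=W FR=W RL=W RR=W

t=0: FL=W FR=S RL=W RR=W
t=6: FL=W FR=W RL=S RR=W
t=8: FL=S FR=W RL=S RR=S
t=19: FL=S FR=W RL=S RR=S
t=23: FL=W FR=W RL=W RR=W


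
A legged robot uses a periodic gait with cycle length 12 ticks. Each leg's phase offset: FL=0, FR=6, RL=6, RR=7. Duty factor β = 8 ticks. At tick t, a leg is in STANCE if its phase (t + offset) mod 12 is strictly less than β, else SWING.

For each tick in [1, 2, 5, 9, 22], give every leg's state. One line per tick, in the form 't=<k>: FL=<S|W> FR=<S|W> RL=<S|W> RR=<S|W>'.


t=1: FL=S FR=S RL=S RR=W
t=2: FL=S FR=W RL=W RR=W
t=5: FL=S FR=W RL=W RR=S
t=9: FL=W FR=S RL=S RR=S
t=22: FL=W FR=S RL=S RR=S

t=1: phase=(1,7,7,8) vs β=8 → FL=S FR=S RL=S RR=W
t=2: phase=(2,8,8,9) vs β=8 → FL=S FR=W RL=W RR=W
t=5: phase=(5,11,11,0) vs β=8 → FL=S FR=W RL=W RR=S
t=9: phase=(9,3,3,4) vs β=8 → FL=W FR=S RL=S RR=S
t=22: phase=(10,4,4,5) vs β=8 → FL=W FR=S RL=S RR=S


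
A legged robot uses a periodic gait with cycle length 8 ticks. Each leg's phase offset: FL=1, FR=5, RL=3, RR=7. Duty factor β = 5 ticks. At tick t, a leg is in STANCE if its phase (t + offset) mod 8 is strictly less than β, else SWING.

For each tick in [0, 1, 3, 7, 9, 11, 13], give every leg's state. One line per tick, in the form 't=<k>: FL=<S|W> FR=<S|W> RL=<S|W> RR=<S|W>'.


t=0: phase=(1,5,3,7) vs β=5 → FL=S FR=W RL=S RR=W
t=1: phase=(2,6,4,0) vs β=5 → FL=S FR=W RL=S RR=S
t=3: phase=(4,0,6,2) vs β=5 → FL=S FR=S RL=W RR=S
t=7: phase=(0,4,2,6) vs β=5 → FL=S FR=S RL=S RR=W
t=9: phase=(2,6,4,0) vs β=5 → FL=S FR=W RL=S RR=S
t=11: phase=(4,0,6,2) vs β=5 → FL=S FR=S RL=W RR=S
t=13: phase=(6,2,0,4) vs β=5 → FL=W FR=S RL=S RR=S

t=0: FL=S FR=W RL=S RR=W
t=1: FL=S FR=W RL=S RR=S
t=3: FL=S FR=S RL=W RR=S
t=7: FL=S FR=S RL=S RR=W
t=9: FL=S FR=W RL=S RR=S
t=11: FL=S FR=S RL=W RR=S
t=13: FL=W FR=S RL=S RR=S


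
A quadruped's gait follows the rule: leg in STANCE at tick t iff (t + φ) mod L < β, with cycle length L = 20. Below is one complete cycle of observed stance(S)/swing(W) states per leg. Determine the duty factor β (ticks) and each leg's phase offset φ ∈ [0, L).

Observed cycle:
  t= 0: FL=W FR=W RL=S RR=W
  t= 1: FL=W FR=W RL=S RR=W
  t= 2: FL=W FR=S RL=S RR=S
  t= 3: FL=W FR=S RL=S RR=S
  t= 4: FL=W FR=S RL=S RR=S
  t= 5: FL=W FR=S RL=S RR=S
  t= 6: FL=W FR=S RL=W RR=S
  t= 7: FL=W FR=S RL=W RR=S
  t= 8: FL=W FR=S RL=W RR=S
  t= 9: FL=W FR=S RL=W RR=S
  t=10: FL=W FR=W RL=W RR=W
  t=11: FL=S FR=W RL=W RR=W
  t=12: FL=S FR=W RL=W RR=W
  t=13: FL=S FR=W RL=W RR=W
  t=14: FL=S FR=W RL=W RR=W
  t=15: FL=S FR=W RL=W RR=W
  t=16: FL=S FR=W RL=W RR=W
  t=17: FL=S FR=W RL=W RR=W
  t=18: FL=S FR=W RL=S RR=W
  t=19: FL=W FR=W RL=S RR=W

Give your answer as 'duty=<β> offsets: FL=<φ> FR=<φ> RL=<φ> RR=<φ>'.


duty=8 offsets: FL=9 FR=18 RL=2 RR=18

duty β = stance ticks per leg = 8
FL: stance ticks = 8; W→S at t=11 → φ=9
FR: stance ticks = 8; W→S at t=2 → φ=18
RL: stance ticks = 8; W→S at t=18 → φ=2
RR: stance ticks = 8; W→S at t=2 → φ=18


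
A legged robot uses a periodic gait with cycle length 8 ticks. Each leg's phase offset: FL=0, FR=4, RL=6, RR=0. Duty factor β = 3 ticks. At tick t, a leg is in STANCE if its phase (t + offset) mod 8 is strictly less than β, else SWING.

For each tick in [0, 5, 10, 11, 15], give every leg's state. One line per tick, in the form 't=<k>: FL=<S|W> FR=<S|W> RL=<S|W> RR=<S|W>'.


t=0: FL=S FR=W RL=W RR=S
t=5: FL=W FR=S RL=W RR=W
t=10: FL=S FR=W RL=S RR=S
t=11: FL=W FR=W RL=S RR=W
t=15: FL=W FR=W RL=W RR=W

t=0: phase=(0,4,6,0) vs β=3 → FL=S FR=W RL=W RR=S
t=5: phase=(5,1,3,5) vs β=3 → FL=W FR=S RL=W RR=W
t=10: phase=(2,6,0,2) vs β=3 → FL=S FR=W RL=S RR=S
t=11: phase=(3,7,1,3) vs β=3 → FL=W FR=W RL=S RR=W
t=15: phase=(7,3,5,7) vs β=3 → FL=W FR=W RL=W RR=W


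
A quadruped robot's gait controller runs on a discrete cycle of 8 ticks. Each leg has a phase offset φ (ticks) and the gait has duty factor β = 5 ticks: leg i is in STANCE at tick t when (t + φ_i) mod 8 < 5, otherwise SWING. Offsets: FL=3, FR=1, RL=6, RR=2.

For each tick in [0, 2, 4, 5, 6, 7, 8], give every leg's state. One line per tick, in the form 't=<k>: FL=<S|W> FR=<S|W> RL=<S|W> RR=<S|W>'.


t=0: phase=(3,1,6,2) vs β=5 → FL=S FR=S RL=W RR=S
t=2: phase=(5,3,0,4) vs β=5 → FL=W FR=S RL=S RR=S
t=4: phase=(7,5,2,6) vs β=5 → FL=W FR=W RL=S RR=W
t=5: phase=(0,6,3,7) vs β=5 → FL=S FR=W RL=S RR=W
t=6: phase=(1,7,4,0) vs β=5 → FL=S FR=W RL=S RR=S
t=7: phase=(2,0,5,1) vs β=5 → FL=S FR=S RL=W RR=S
t=8: phase=(3,1,6,2) vs β=5 → FL=S FR=S RL=W RR=S

t=0: FL=S FR=S RL=W RR=S
t=2: FL=W FR=S RL=S RR=S
t=4: FL=W FR=W RL=S RR=W
t=5: FL=S FR=W RL=S RR=W
t=6: FL=S FR=W RL=S RR=S
t=7: FL=S FR=S RL=W RR=S
t=8: FL=S FR=S RL=W RR=S


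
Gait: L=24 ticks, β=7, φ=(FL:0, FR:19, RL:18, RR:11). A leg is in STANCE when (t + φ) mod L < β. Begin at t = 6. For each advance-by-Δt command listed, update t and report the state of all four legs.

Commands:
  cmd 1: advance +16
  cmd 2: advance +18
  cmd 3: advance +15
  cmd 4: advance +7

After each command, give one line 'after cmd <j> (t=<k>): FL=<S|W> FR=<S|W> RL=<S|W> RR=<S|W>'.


start t=6: FL=S FR=S RL=S RR=W
cmd 1: advance +16 → t=22, phase=(22,17,16,9) → FL=W FR=W RL=W RR=W
cmd 2: advance +18 → t=40, phase=(16,11,10,3) → FL=W FR=W RL=W RR=S
cmd 3: advance +15 → t=55, phase=(7,2,1,18) → FL=W FR=S RL=S RR=W
cmd 4: advance +7 → t=62, phase=(14,9,8,1) → FL=W FR=W RL=W RR=S

after cmd 1 (t=22): FL=W FR=W RL=W RR=W
after cmd 2 (t=40): FL=W FR=W RL=W RR=S
after cmd 3 (t=55): FL=W FR=S RL=S RR=W
after cmd 4 (t=62): FL=W FR=W RL=W RR=S


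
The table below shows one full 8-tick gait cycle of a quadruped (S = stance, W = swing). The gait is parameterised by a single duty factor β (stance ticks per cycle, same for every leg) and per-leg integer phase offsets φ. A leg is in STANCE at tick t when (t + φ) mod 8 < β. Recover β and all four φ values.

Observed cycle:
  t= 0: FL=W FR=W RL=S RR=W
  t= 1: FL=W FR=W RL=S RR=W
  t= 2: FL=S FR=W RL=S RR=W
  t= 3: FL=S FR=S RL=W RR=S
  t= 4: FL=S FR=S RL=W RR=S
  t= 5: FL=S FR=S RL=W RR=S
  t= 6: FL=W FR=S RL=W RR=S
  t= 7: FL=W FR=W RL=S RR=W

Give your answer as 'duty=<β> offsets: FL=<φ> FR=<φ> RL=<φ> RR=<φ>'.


duty β = stance ticks per leg = 4
FL: stance ticks = 4; W→S at t=2 → φ=6
FR: stance ticks = 4; W→S at t=3 → φ=5
RL: stance ticks = 4; W→S at t=7 → φ=1
RR: stance ticks = 4; W→S at t=3 → φ=5

duty=4 offsets: FL=6 FR=5 RL=1 RR=5


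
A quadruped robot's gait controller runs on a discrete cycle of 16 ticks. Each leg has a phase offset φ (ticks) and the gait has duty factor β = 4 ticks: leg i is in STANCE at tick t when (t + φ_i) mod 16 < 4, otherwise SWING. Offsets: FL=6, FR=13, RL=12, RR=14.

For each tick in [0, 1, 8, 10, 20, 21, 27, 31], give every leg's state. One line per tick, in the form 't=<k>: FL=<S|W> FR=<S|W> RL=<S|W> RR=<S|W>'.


t=0: phase=(6,13,12,14) vs β=4 → FL=W FR=W RL=W RR=W
t=1: phase=(7,14,13,15) vs β=4 → FL=W FR=W RL=W RR=W
t=8: phase=(14,5,4,6) vs β=4 → FL=W FR=W RL=W RR=W
t=10: phase=(0,7,6,8) vs β=4 → FL=S FR=W RL=W RR=W
t=20: phase=(10,1,0,2) vs β=4 → FL=W FR=S RL=S RR=S
t=21: phase=(11,2,1,3) vs β=4 → FL=W FR=S RL=S RR=S
t=27: phase=(1,8,7,9) vs β=4 → FL=S FR=W RL=W RR=W
t=31: phase=(5,12,11,13) vs β=4 → FL=W FR=W RL=W RR=W

t=0: FL=W FR=W RL=W RR=W
t=1: FL=W FR=W RL=W RR=W
t=8: FL=W FR=W RL=W RR=W
t=10: FL=S FR=W RL=W RR=W
t=20: FL=W FR=S RL=S RR=S
t=21: FL=W FR=S RL=S RR=S
t=27: FL=S FR=W RL=W RR=W
t=31: FL=W FR=W RL=W RR=W


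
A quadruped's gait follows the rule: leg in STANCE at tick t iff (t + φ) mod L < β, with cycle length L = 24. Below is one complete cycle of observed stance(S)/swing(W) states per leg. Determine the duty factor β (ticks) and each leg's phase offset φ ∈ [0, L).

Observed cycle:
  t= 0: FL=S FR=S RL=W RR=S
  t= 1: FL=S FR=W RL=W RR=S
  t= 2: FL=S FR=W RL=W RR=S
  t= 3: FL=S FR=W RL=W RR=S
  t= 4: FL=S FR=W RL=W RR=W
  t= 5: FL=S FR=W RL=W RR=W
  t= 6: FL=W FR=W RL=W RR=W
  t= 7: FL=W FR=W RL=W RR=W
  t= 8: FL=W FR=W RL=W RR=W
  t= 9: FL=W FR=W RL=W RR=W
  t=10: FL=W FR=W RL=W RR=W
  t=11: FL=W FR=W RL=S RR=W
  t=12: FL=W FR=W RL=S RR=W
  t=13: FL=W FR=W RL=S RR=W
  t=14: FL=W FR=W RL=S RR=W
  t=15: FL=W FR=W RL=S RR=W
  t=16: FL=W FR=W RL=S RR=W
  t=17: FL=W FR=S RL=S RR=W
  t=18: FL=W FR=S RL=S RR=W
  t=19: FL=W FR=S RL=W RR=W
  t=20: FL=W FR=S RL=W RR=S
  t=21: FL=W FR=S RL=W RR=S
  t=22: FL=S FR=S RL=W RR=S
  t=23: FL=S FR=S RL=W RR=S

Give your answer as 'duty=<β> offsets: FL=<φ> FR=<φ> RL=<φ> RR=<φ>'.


duty=8 offsets: FL=2 FR=7 RL=13 RR=4

duty β = stance ticks per leg = 8
FL: stance ticks = 8; W→S at t=22 → φ=2
FR: stance ticks = 8; W→S at t=17 → φ=7
RL: stance ticks = 8; W→S at t=11 → φ=13
RR: stance ticks = 8; W→S at t=20 → φ=4


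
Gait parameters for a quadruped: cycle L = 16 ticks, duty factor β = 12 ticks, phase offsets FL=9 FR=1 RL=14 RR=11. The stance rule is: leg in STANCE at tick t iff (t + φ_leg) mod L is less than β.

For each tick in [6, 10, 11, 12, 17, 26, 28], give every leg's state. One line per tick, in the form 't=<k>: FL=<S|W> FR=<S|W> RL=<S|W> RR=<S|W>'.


t=6: phase=(15,7,4,1) vs β=12 → FL=W FR=S RL=S RR=S
t=10: phase=(3,11,8,5) vs β=12 → FL=S FR=S RL=S RR=S
t=11: phase=(4,12,9,6) vs β=12 → FL=S FR=W RL=S RR=S
t=12: phase=(5,13,10,7) vs β=12 → FL=S FR=W RL=S RR=S
t=17: phase=(10,2,15,12) vs β=12 → FL=S FR=S RL=W RR=W
t=26: phase=(3,11,8,5) vs β=12 → FL=S FR=S RL=S RR=S
t=28: phase=(5,13,10,7) vs β=12 → FL=S FR=W RL=S RR=S

t=6: FL=W FR=S RL=S RR=S
t=10: FL=S FR=S RL=S RR=S
t=11: FL=S FR=W RL=S RR=S
t=12: FL=S FR=W RL=S RR=S
t=17: FL=S FR=S RL=W RR=W
t=26: FL=S FR=S RL=S RR=S
t=28: FL=S FR=W RL=S RR=S


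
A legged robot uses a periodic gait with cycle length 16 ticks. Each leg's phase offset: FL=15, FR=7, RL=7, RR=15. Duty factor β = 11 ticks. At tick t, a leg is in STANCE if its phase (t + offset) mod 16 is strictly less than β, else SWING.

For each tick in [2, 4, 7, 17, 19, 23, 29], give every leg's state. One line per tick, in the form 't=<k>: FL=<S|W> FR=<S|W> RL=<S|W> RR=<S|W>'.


t=2: FL=S FR=S RL=S RR=S
t=4: FL=S FR=W RL=W RR=S
t=7: FL=S FR=W RL=W RR=S
t=17: FL=S FR=S RL=S RR=S
t=19: FL=S FR=S RL=S RR=S
t=23: FL=S FR=W RL=W RR=S
t=29: FL=W FR=S RL=S RR=W

t=2: phase=(1,9,9,1) vs β=11 → FL=S FR=S RL=S RR=S
t=4: phase=(3,11,11,3) vs β=11 → FL=S FR=W RL=W RR=S
t=7: phase=(6,14,14,6) vs β=11 → FL=S FR=W RL=W RR=S
t=17: phase=(0,8,8,0) vs β=11 → FL=S FR=S RL=S RR=S
t=19: phase=(2,10,10,2) vs β=11 → FL=S FR=S RL=S RR=S
t=23: phase=(6,14,14,6) vs β=11 → FL=S FR=W RL=W RR=S
t=29: phase=(12,4,4,12) vs β=11 → FL=W FR=S RL=S RR=W


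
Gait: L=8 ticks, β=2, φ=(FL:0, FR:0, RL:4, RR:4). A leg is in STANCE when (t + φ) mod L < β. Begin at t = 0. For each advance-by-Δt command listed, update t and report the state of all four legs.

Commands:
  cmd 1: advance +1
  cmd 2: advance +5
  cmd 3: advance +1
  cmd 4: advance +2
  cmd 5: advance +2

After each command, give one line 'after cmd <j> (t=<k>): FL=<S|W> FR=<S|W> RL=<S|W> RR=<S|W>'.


after cmd 1 (t=1): FL=S FR=S RL=W RR=W
after cmd 2 (t=6): FL=W FR=W RL=W RR=W
after cmd 3 (t=7): FL=W FR=W RL=W RR=W
after cmd 4 (t=9): FL=S FR=S RL=W RR=W
after cmd 5 (t=11): FL=W FR=W RL=W RR=W

start t=0: FL=S FR=S RL=W RR=W
cmd 1: advance +1 → t=1, phase=(1,1,5,5) → FL=S FR=S RL=W RR=W
cmd 2: advance +5 → t=6, phase=(6,6,2,2) → FL=W FR=W RL=W RR=W
cmd 3: advance +1 → t=7, phase=(7,7,3,3) → FL=W FR=W RL=W RR=W
cmd 4: advance +2 → t=9, phase=(1,1,5,5) → FL=S FR=S RL=W RR=W
cmd 5: advance +2 → t=11, phase=(3,3,7,7) → FL=W FR=W RL=W RR=W


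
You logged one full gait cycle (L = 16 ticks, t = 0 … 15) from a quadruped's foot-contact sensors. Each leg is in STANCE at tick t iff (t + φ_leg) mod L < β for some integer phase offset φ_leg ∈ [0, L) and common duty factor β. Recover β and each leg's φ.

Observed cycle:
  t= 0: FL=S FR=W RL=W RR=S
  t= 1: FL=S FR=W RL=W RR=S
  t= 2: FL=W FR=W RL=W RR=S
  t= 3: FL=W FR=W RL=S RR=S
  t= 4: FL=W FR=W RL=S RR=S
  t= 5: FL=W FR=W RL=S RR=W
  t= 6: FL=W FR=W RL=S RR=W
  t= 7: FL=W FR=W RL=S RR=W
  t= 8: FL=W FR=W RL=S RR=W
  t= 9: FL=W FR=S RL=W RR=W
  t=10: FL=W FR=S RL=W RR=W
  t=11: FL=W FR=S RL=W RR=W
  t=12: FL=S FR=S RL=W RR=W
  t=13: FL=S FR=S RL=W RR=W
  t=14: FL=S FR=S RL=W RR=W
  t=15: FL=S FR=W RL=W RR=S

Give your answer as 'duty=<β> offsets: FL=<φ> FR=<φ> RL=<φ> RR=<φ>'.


duty β = stance ticks per leg = 6
FL: stance ticks = 6; W→S at t=12 → φ=4
FR: stance ticks = 6; W→S at t=9 → φ=7
RL: stance ticks = 6; W→S at t=3 → φ=13
RR: stance ticks = 6; W→S at t=15 → φ=1

duty=6 offsets: FL=4 FR=7 RL=13 RR=1


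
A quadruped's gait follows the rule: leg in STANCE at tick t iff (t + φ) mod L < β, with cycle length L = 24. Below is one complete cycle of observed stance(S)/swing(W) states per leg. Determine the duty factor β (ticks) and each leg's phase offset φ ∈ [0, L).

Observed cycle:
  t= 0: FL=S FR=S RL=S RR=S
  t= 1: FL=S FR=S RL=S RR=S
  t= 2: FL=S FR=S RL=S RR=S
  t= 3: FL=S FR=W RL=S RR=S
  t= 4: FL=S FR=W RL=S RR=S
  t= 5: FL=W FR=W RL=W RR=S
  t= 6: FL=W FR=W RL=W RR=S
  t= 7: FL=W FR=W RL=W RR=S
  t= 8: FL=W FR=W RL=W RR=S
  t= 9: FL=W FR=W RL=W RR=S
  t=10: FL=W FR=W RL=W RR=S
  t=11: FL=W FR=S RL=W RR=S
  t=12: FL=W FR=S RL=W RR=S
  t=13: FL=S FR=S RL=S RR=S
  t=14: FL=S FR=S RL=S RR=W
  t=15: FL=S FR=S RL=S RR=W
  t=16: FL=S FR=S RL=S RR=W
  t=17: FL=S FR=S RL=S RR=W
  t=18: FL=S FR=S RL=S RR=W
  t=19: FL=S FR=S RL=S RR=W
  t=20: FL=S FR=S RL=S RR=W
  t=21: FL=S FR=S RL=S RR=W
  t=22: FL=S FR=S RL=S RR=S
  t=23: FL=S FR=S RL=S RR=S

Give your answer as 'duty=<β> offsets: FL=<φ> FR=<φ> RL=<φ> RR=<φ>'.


duty β = stance ticks per leg = 16
FL: stance ticks = 16; W→S at t=13 → φ=11
FR: stance ticks = 16; W→S at t=11 → φ=13
RL: stance ticks = 16; W→S at t=13 → φ=11
RR: stance ticks = 16; W→S at t=22 → φ=2

duty=16 offsets: FL=11 FR=13 RL=11 RR=2


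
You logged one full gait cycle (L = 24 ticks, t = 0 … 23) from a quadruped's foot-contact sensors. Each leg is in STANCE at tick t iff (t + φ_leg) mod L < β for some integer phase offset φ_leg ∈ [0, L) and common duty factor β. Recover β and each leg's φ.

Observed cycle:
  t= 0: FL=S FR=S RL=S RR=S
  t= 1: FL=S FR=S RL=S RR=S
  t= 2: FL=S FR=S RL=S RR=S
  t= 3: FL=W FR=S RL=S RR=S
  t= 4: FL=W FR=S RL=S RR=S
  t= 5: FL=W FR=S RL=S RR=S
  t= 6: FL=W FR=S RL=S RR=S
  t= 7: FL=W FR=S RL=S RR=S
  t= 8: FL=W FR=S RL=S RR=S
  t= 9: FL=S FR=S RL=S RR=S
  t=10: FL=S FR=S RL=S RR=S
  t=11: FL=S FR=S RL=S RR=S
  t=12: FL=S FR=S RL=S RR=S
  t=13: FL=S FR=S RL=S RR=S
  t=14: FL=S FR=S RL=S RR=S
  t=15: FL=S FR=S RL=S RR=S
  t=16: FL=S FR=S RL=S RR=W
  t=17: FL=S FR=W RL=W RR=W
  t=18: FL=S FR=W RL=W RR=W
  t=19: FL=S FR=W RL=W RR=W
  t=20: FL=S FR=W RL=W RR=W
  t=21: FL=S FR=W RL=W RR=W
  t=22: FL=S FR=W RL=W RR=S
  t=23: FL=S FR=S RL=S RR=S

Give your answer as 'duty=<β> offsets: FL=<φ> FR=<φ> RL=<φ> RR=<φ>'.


duty=18 offsets: FL=15 FR=1 RL=1 RR=2

duty β = stance ticks per leg = 18
FL: stance ticks = 18; W→S at t=9 → φ=15
FR: stance ticks = 18; W→S at t=23 → φ=1
RL: stance ticks = 18; W→S at t=23 → φ=1
RR: stance ticks = 18; W→S at t=22 → φ=2


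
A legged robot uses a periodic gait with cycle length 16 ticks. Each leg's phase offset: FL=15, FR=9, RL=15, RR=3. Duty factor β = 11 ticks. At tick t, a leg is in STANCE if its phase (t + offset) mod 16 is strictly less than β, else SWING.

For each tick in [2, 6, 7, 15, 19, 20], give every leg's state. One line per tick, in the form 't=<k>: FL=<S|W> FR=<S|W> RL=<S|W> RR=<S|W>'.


t=2: FL=S FR=W RL=S RR=S
t=6: FL=S FR=W RL=S RR=S
t=7: FL=S FR=S RL=S RR=S
t=15: FL=W FR=S RL=W RR=S
t=19: FL=S FR=W RL=S RR=S
t=20: FL=S FR=W RL=S RR=S

t=2: phase=(1,11,1,5) vs β=11 → FL=S FR=W RL=S RR=S
t=6: phase=(5,15,5,9) vs β=11 → FL=S FR=W RL=S RR=S
t=7: phase=(6,0,6,10) vs β=11 → FL=S FR=S RL=S RR=S
t=15: phase=(14,8,14,2) vs β=11 → FL=W FR=S RL=W RR=S
t=19: phase=(2,12,2,6) vs β=11 → FL=S FR=W RL=S RR=S
t=20: phase=(3,13,3,7) vs β=11 → FL=S FR=W RL=S RR=S


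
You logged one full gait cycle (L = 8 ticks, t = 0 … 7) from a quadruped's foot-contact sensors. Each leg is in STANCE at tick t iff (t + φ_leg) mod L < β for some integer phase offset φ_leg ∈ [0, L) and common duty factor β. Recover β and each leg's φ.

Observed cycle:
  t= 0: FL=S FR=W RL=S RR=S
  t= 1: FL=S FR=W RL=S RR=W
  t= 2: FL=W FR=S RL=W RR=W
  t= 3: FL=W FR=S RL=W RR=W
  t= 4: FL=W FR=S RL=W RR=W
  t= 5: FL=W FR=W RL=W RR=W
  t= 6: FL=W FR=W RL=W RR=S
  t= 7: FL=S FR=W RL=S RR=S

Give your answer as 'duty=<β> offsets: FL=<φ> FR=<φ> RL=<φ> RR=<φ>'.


duty=3 offsets: FL=1 FR=6 RL=1 RR=2

duty β = stance ticks per leg = 3
FL: stance ticks = 3; W→S at t=7 → φ=1
FR: stance ticks = 3; W→S at t=2 → φ=6
RL: stance ticks = 3; W→S at t=7 → φ=1
RR: stance ticks = 3; W→S at t=6 → φ=2


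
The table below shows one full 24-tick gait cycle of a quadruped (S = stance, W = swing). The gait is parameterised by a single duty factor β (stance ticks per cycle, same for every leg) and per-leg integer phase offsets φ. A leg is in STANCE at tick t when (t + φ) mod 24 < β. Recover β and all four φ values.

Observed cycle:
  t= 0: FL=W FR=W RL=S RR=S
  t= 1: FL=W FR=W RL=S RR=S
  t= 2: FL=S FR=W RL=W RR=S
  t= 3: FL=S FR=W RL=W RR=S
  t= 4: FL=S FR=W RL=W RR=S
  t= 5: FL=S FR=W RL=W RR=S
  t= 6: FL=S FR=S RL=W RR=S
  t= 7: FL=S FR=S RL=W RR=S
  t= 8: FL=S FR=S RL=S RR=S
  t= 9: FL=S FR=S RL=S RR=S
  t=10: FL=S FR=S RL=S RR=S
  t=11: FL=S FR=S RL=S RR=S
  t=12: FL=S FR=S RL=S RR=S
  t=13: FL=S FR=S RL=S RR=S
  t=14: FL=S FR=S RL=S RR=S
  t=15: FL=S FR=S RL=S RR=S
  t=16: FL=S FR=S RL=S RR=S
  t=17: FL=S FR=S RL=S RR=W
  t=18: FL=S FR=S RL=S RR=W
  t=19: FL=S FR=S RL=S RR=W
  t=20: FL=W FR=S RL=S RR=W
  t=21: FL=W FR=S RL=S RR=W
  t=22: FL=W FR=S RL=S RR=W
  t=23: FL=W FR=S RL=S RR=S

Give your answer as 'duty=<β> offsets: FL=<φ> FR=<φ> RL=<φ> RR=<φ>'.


duty=18 offsets: FL=22 FR=18 RL=16 RR=1

duty β = stance ticks per leg = 18
FL: stance ticks = 18; W→S at t=2 → φ=22
FR: stance ticks = 18; W→S at t=6 → φ=18
RL: stance ticks = 18; W→S at t=8 → φ=16
RR: stance ticks = 18; W→S at t=23 → φ=1


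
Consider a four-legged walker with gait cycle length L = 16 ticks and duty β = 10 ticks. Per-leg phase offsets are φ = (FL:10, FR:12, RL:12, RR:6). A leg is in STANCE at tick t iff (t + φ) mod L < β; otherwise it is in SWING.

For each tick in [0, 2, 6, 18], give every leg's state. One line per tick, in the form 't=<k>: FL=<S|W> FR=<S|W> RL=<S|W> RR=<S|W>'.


t=0: phase=(10,12,12,6) vs β=10 → FL=W FR=W RL=W RR=S
t=2: phase=(12,14,14,8) vs β=10 → FL=W FR=W RL=W RR=S
t=6: phase=(0,2,2,12) vs β=10 → FL=S FR=S RL=S RR=W
t=18: phase=(12,14,14,8) vs β=10 → FL=W FR=W RL=W RR=S

t=0: FL=W FR=W RL=W RR=S
t=2: FL=W FR=W RL=W RR=S
t=6: FL=S FR=S RL=S RR=W
t=18: FL=W FR=W RL=W RR=S


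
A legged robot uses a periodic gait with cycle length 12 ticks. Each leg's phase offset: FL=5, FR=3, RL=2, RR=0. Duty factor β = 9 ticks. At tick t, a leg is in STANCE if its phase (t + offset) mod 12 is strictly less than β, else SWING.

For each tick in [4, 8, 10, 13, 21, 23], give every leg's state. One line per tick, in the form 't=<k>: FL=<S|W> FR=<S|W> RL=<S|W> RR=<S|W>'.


t=4: phase=(9,7,6,4) vs β=9 → FL=W FR=S RL=S RR=S
t=8: phase=(1,11,10,8) vs β=9 → FL=S FR=W RL=W RR=S
t=10: phase=(3,1,0,10) vs β=9 → FL=S FR=S RL=S RR=W
t=13: phase=(6,4,3,1) vs β=9 → FL=S FR=S RL=S RR=S
t=21: phase=(2,0,11,9) vs β=9 → FL=S FR=S RL=W RR=W
t=23: phase=(4,2,1,11) vs β=9 → FL=S FR=S RL=S RR=W

t=4: FL=W FR=S RL=S RR=S
t=8: FL=S FR=W RL=W RR=S
t=10: FL=S FR=S RL=S RR=W
t=13: FL=S FR=S RL=S RR=S
t=21: FL=S FR=S RL=W RR=W
t=23: FL=S FR=S RL=S RR=W


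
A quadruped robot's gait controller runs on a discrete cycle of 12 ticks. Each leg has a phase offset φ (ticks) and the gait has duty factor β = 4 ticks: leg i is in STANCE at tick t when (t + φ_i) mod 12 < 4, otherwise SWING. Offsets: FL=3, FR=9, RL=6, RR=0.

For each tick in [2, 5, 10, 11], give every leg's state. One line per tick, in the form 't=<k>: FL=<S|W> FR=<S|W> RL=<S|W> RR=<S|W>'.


t=2: FL=W FR=W RL=W RR=S
t=5: FL=W FR=S RL=W RR=W
t=10: FL=S FR=W RL=W RR=W
t=11: FL=S FR=W RL=W RR=W

t=2: phase=(5,11,8,2) vs β=4 → FL=W FR=W RL=W RR=S
t=5: phase=(8,2,11,5) vs β=4 → FL=W FR=S RL=W RR=W
t=10: phase=(1,7,4,10) vs β=4 → FL=S FR=W RL=W RR=W
t=11: phase=(2,8,5,11) vs β=4 → FL=S FR=W RL=W RR=W


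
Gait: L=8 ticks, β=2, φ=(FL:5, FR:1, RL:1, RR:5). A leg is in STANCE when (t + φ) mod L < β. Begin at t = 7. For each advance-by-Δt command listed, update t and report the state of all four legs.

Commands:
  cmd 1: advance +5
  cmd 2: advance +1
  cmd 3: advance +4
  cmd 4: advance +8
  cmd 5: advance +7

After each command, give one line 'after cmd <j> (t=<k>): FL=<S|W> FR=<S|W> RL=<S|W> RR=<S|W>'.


after cmd 1 (t=12): FL=S FR=W RL=W RR=S
after cmd 2 (t=13): FL=W FR=W RL=W RR=W
after cmd 3 (t=17): FL=W FR=W RL=W RR=W
after cmd 4 (t=25): FL=W FR=W RL=W RR=W
after cmd 5 (t=32): FL=W FR=S RL=S RR=W

start t=7: FL=W FR=S RL=S RR=W
cmd 1: advance +5 → t=12, phase=(1,5,5,1) → FL=S FR=W RL=W RR=S
cmd 2: advance +1 → t=13, phase=(2,6,6,2) → FL=W FR=W RL=W RR=W
cmd 3: advance +4 → t=17, phase=(6,2,2,6) → FL=W FR=W RL=W RR=W
cmd 4: advance +8 → t=25, phase=(6,2,2,6) → FL=W FR=W RL=W RR=W
cmd 5: advance +7 → t=32, phase=(5,1,1,5) → FL=W FR=S RL=S RR=W


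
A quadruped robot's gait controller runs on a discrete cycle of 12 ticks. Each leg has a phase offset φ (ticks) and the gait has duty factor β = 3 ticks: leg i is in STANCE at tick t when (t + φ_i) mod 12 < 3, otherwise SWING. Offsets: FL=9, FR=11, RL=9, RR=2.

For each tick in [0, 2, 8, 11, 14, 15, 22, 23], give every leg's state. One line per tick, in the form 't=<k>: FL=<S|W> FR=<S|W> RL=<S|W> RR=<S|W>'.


t=0: FL=W FR=W RL=W RR=S
t=2: FL=W FR=S RL=W RR=W
t=8: FL=W FR=W RL=W RR=W
t=11: FL=W FR=W RL=W RR=S
t=14: FL=W FR=S RL=W RR=W
t=15: FL=S FR=S RL=S RR=W
t=22: FL=W FR=W RL=W RR=S
t=23: FL=W FR=W RL=W RR=S

t=0: phase=(9,11,9,2) vs β=3 → FL=W FR=W RL=W RR=S
t=2: phase=(11,1,11,4) vs β=3 → FL=W FR=S RL=W RR=W
t=8: phase=(5,7,5,10) vs β=3 → FL=W FR=W RL=W RR=W
t=11: phase=(8,10,8,1) vs β=3 → FL=W FR=W RL=W RR=S
t=14: phase=(11,1,11,4) vs β=3 → FL=W FR=S RL=W RR=W
t=15: phase=(0,2,0,5) vs β=3 → FL=S FR=S RL=S RR=W
t=22: phase=(7,9,7,0) vs β=3 → FL=W FR=W RL=W RR=S
t=23: phase=(8,10,8,1) vs β=3 → FL=W FR=W RL=W RR=S


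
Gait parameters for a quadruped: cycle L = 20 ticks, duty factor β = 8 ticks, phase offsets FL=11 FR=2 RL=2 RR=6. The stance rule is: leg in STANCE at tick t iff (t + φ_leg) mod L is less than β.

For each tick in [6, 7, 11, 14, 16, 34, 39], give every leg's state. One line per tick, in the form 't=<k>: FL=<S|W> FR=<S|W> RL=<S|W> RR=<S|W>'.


t=6: FL=W FR=W RL=W RR=W
t=7: FL=W FR=W RL=W RR=W
t=11: FL=S FR=W RL=W RR=W
t=14: FL=S FR=W RL=W RR=S
t=16: FL=S FR=W RL=W RR=S
t=34: FL=S FR=W RL=W RR=S
t=39: FL=W FR=S RL=S RR=S

t=6: phase=(17,8,8,12) vs β=8 → FL=W FR=W RL=W RR=W
t=7: phase=(18,9,9,13) vs β=8 → FL=W FR=W RL=W RR=W
t=11: phase=(2,13,13,17) vs β=8 → FL=S FR=W RL=W RR=W
t=14: phase=(5,16,16,0) vs β=8 → FL=S FR=W RL=W RR=S
t=16: phase=(7,18,18,2) vs β=8 → FL=S FR=W RL=W RR=S
t=34: phase=(5,16,16,0) vs β=8 → FL=S FR=W RL=W RR=S
t=39: phase=(10,1,1,5) vs β=8 → FL=W FR=S RL=S RR=S


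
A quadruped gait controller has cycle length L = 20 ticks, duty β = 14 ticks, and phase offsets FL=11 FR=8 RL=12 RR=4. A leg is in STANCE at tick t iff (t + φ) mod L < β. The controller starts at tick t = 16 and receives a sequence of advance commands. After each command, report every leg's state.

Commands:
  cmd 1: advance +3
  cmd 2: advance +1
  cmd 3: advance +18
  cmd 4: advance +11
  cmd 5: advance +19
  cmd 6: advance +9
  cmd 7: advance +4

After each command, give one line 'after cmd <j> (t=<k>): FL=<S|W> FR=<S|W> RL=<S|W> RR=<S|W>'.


after cmd 1 (t=19): FL=S FR=S RL=S RR=S
after cmd 2 (t=20): FL=S FR=S RL=S RR=S
after cmd 3 (t=38): FL=S FR=S RL=S RR=S
after cmd 4 (t=49): FL=S FR=W RL=S RR=S
after cmd 5 (t=68): FL=W FR=W RL=S RR=S
after cmd 6 (t=77): FL=S FR=S RL=S RR=S
after cmd 7 (t=81): FL=S FR=S RL=S RR=S

start t=16: FL=S FR=S RL=S RR=S
cmd 1: advance +3 → t=19, phase=(10,7,11,3) → FL=S FR=S RL=S RR=S
cmd 2: advance +1 → t=20, phase=(11,8,12,4) → FL=S FR=S RL=S RR=S
cmd 3: advance +18 → t=38, phase=(9,6,10,2) → FL=S FR=S RL=S RR=S
cmd 4: advance +11 → t=49, phase=(0,17,1,13) → FL=S FR=W RL=S RR=S
cmd 5: advance +19 → t=68, phase=(19,16,0,12) → FL=W FR=W RL=S RR=S
cmd 6: advance +9 → t=77, phase=(8,5,9,1) → FL=S FR=S RL=S RR=S
cmd 7: advance +4 → t=81, phase=(12,9,13,5) → FL=S FR=S RL=S RR=S


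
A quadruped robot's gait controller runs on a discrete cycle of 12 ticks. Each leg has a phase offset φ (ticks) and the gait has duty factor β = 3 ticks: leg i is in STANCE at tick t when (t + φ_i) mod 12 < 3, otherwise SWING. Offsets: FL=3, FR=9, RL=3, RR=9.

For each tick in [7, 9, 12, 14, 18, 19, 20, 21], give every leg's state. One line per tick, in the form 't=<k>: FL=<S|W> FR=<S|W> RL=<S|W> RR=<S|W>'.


t=7: FL=W FR=W RL=W RR=W
t=9: FL=S FR=W RL=S RR=W
t=12: FL=W FR=W RL=W RR=W
t=14: FL=W FR=W RL=W RR=W
t=18: FL=W FR=W RL=W RR=W
t=19: FL=W FR=W RL=W RR=W
t=20: FL=W FR=W RL=W RR=W
t=21: FL=S FR=W RL=S RR=W

t=7: phase=(10,4,10,4) vs β=3 → FL=W FR=W RL=W RR=W
t=9: phase=(0,6,0,6) vs β=3 → FL=S FR=W RL=S RR=W
t=12: phase=(3,9,3,9) vs β=3 → FL=W FR=W RL=W RR=W
t=14: phase=(5,11,5,11) vs β=3 → FL=W FR=W RL=W RR=W
t=18: phase=(9,3,9,3) vs β=3 → FL=W FR=W RL=W RR=W
t=19: phase=(10,4,10,4) vs β=3 → FL=W FR=W RL=W RR=W
t=20: phase=(11,5,11,5) vs β=3 → FL=W FR=W RL=W RR=W
t=21: phase=(0,6,0,6) vs β=3 → FL=S FR=W RL=S RR=W


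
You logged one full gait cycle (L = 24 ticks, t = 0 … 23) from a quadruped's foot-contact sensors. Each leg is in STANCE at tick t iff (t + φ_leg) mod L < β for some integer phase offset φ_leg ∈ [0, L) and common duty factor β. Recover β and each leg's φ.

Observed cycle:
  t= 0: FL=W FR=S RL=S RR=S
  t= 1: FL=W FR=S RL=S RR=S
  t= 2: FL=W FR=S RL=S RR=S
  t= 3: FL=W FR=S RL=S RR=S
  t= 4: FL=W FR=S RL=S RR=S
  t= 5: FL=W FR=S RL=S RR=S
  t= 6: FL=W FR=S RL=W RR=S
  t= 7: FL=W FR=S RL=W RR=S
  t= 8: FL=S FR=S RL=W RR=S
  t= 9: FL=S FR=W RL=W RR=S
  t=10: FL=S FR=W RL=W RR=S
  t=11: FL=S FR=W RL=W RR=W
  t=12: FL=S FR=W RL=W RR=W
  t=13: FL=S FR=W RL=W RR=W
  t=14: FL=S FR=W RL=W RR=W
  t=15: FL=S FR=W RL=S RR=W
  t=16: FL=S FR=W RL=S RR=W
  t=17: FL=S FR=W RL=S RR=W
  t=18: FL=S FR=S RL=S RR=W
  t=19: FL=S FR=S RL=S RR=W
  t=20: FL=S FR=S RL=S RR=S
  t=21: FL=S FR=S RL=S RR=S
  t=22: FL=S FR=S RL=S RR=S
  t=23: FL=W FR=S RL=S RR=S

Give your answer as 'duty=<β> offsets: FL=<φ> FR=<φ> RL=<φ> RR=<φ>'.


duty β = stance ticks per leg = 15
FL: stance ticks = 15; W→S at t=8 → φ=16
FR: stance ticks = 15; W→S at t=18 → φ=6
RL: stance ticks = 15; W→S at t=15 → φ=9
RR: stance ticks = 15; W→S at t=20 → φ=4

duty=15 offsets: FL=16 FR=6 RL=9 RR=4


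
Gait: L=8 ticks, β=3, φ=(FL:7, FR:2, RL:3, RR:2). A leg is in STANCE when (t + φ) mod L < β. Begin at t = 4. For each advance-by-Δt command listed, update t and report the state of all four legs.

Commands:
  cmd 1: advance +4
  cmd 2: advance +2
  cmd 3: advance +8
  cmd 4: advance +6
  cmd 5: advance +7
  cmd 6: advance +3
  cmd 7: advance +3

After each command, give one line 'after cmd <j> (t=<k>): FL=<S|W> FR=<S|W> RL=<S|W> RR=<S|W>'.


start t=4: FL=W FR=W RL=W RR=W
cmd 1: advance +4 → t=8, phase=(7,2,3,2) → FL=W FR=S RL=W RR=S
cmd 2: advance +2 → t=10, phase=(1,4,5,4) → FL=S FR=W RL=W RR=W
cmd 3: advance +8 → t=18, phase=(1,4,5,4) → FL=S FR=W RL=W RR=W
cmd 4: advance +6 → t=24, phase=(7,2,3,2) → FL=W FR=S RL=W RR=S
cmd 5: advance +7 → t=31, phase=(6,1,2,1) → FL=W FR=S RL=S RR=S
cmd 6: advance +3 → t=34, phase=(1,4,5,4) → FL=S FR=W RL=W RR=W
cmd 7: advance +3 → t=37, phase=(4,7,0,7) → FL=W FR=W RL=S RR=W

after cmd 1 (t=8): FL=W FR=S RL=W RR=S
after cmd 2 (t=10): FL=S FR=W RL=W RR=W
after cmd 3 (t=18): FL=S FR=W RL=W RR=W
after cmd 4 (t=24): FL=W FR=S RL=W RR=S
after cmd 5 (t=31): FL=W FR=S RL=S RR=S
after cmd 6 (t=34): FL=S FR=W RL=W RR=W
after cmd 7 (t=37): FL=W FR=W RL=S RR=W


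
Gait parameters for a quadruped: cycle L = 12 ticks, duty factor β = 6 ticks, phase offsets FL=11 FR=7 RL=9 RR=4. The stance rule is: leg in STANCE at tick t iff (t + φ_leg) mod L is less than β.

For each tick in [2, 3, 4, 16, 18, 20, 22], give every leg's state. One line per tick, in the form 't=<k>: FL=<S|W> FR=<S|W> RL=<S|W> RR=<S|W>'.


t=2: FL=S FR=W RL=W RR=W
t=3: FL=S FR=W RL=S RR=W
t=4: FL=S FR=W RL=S RR=W
t=16: FL=S FR=W RL=S RR=W
t=18: FL=S FR=S RL=S RR=W
t=20: FL=W FR=S RL=S RR=S
t=22: FL=W FR=S RL=W RR=S

t=2: phase=(1,9,11,6) vs β=6 → FL=S FR=W RL=W RR=W
t=3: phase=(2,10,0,7) vs β=6 → FL=S FR=W RL=S RR=W
t=4: phase=(3,11,1,8) vs β=6 → FL=S FR=W RL=S RR=W
t=16: phase=(3,11,1,8) vs β=6 → FL=S FR=W RL=S RR=W
t=18: phase=(5,1,3,10) vs β=6 → FL=S FR=S RL=S RR=W
t=20: phase=(7,3,5,0) vs β=6 → FL=W FR=S RL=S RR=S
t=22: phase=(9,5,7,2) vs β=6 → FL=W FR=S RL=W RR=S


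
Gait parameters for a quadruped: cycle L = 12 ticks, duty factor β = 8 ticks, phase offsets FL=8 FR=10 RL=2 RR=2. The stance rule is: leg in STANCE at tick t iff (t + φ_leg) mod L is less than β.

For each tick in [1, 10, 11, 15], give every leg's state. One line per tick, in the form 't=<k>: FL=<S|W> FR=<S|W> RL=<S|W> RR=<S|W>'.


t=1: phase=(9,11,3,3) vs β=8 → FL=W FR=W RL=S RR=S
t=10: phase=(6,8,0,0) vs β=8 → FL=S FR=W RL=S RR=S
t=11: phase=(7,9,1,1) vs β=8 → FL=S FR=W RL=S RR=S
t=15: phase=(11,1,5,5) vs β=8 → FL=W FR=S RL=S RR=S

t=1: FL=W FR=W RL=S RR=S
t=10: FL=S FR=W RL=S RR=S
t=11: FL=S FR=W RL=S RR=S
t=15: FL=W FR=S RL=S RR=S


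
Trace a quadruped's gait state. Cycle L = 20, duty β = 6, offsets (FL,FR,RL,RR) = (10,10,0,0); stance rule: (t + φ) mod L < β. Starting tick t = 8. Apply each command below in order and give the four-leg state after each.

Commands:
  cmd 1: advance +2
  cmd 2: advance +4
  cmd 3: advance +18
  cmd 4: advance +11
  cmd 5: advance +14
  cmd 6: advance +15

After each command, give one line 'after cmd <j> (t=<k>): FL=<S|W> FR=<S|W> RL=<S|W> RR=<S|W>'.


after cmd 1 (t=10): FL=S FR=S RL=W RR=W
after cmd 2 (t=14): FL=S FR=S RL=W RR=W
after cmd 3 (t=32): FL=S FR=S RL=W RR=W
after cmd 4 (t=43): FL=W FR=W RL=S RR=S
after cmd 5 (t=57): FL=W FR=W RL=W RR=W
after cmd 6 (t=72): FL=S FR=S RL=W RR=W

start t=8: FL=W FR=W RL=W RR=W
cmd 1: advance +2 → t=10, phase=(0,0,10,10) → FL=S FR=S RL=W RR=W
cmd 2: advance +4 → t=14, phase=(4,4,14,14) → FL=S FR=S RL=W RR=W
cmd 3: advance +18 → t=32, phase=(2,2,12,12) → FL=S FR=S RL=W RR=W
cmd 4: advance +11 → t=43, phase=(13,13,3,3) → FL=W FR=W RL=S RR=S
cmd 5: advance +14 → t=57, phase=(7,7,17,17) → FL=W FR=W RL=W RR=W
cmd 6: advance +15 → t=72, phase=(2,2,12,12) → FL=S FR=S RL=W RR=W
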